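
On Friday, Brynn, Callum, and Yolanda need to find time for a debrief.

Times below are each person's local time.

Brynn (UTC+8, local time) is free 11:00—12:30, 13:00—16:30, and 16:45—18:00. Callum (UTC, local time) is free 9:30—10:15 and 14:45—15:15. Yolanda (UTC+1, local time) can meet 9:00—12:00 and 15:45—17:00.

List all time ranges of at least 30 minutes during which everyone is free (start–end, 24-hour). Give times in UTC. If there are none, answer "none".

Brynn → UTC: 03:00–04:30, 05:00–08:30, 08:45–10:00.
Callum → UTC: 09:30–10:15, 14:45–15:15.
Yolanda → UTC: 08:00–11:00, 14:45–16:00.
Brynn ∩ Callum: 09:30–10:00.
Brynn ∩ Callum ∩ Yolanda: 09:30–10:00.
Windows ≥ 30 min: 09:30–10:00.

09:30–10:00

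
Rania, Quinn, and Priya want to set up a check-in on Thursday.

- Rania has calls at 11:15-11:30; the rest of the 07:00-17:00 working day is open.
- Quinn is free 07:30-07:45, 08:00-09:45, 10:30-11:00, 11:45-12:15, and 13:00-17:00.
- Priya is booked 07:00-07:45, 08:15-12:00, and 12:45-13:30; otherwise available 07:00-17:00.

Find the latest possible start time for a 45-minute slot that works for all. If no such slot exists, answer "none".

Rania free within 07:00–17:00: 07:00–11:15, 11:30–17:00.
Priya free within 07:00–17:00: 07:45–08:15, 12:00–12:45, 13:30–17:00.
Rania ∩ Quinn: 07:30–07:45, 08:00–09:45, 10:30–11:00, 11:45–12:15, 13:00–17:00.
Rania ∩ Quinn ∩ Priya: 08:00–08:15, 12:00–12:15, 13:30–17:00.
Windows ≥ 45 min: 13:30–17:00.
Latest start in the last window 13:30–17:00 is 17:00 − 45 min = 16:15.

16:15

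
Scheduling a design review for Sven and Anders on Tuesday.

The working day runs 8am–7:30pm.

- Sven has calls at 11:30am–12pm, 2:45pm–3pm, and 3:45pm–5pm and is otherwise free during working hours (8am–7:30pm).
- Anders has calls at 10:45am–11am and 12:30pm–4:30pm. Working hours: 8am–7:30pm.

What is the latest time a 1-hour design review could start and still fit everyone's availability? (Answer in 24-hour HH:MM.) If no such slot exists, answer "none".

18:30

Sven free within 08:00–19:30: 08:00–11:30, 12:00–14:45, 15:00–15:45, 17:00–19:30.
Anders free within 08:00–19:30: 08:00–10:45, 11:00–12:30, 16:30–19:30.
Sven ∩ Anders: 08:00–10:45, 11:00–11:30, 12:00–12:30, 17:00–19:30.
Windows ≥ 60 min: 08:00–10:45, 17:00–19:30.
Latest start in the last window 17:00–19:30 is 19:30 − 60 min = 18:30.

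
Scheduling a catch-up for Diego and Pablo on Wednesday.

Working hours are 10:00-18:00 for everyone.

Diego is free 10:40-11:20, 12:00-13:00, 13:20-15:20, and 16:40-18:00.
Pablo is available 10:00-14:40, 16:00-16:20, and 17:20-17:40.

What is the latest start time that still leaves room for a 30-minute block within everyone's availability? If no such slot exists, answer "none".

Diego ∩ Pablo: 10:40–11:20, 12:00–13:00, 13:20–14:40, 17:20–17:40.
Windows ≥ 30 min: 10:40–11:20, 12:00–13:00, 13:20–14:40.
Latest start in the last window 13:20–14:40 is 14:40 − 30 min = 14:10.

14:10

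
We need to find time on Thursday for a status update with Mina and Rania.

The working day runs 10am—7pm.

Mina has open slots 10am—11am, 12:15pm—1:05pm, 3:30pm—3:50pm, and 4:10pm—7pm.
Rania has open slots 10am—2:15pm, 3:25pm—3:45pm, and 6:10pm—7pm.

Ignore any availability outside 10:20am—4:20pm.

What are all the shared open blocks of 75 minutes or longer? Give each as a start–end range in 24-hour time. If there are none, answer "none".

none

Mina ∩ Rania: 10:00–11:00, 12:15–13:05, 15:30–15:45, 18:10–19:00.
Restricted to 10:20–16:20: 10:20–11:00, 12:15–13:05, 15:30–15:45.
Windows ≥ 75 min: (none).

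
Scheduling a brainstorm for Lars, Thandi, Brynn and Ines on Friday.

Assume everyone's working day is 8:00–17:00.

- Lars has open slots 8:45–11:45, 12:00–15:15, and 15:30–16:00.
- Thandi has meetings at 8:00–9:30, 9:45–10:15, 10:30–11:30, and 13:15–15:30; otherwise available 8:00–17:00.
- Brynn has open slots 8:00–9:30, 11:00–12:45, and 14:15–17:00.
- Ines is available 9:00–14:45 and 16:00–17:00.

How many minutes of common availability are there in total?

Thandi free within 08:00–17:00: 09:30–09:45, 10:15–10:30, 11:30–13:15, 15:30–17:00.
Lars ∩ Thandi: 09:30–09:45, 10:15–10:30, 11:30–11:45, 12:00–13:15, 15:30–16:00.
Lars ∩ Thandi ∩ Brynn: 11:30–11:45, 12:00–12:45, 15:30–16:00.
Lars ∩ Thandi ∩ Brynn ∩ Ines: 11:30–11:45, 12:00–12:45.
Total common minutes: 15 + 45 = 60.

60 minutes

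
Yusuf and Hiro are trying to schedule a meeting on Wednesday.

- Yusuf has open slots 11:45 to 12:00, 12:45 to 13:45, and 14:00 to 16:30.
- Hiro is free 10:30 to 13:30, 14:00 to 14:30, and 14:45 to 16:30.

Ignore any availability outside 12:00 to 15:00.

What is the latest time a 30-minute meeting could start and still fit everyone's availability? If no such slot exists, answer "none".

14:00

Yusuf ∩ Hiro: 11:45–12:00, 12:45–13:30, 14:00–14:30, 14:45–16:30.
Restricted to 12:00–15:00: 12:45–13:30, 14:00–14:30, 14:45–15:00.
Windows ≥ 30 min: 12:45–13:30, 14:00–14:30.
Latest start in the last window 14:00–14:30 is 14:30 − 30 min = 14:00.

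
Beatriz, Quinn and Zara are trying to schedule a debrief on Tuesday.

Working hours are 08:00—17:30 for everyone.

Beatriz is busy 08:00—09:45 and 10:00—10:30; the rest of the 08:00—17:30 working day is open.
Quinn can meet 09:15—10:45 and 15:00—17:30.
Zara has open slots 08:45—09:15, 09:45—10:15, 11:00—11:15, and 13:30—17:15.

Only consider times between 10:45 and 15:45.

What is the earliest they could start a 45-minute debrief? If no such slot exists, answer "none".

Beatriz free within 08:00–17:30: 09:45–10:00, 10:30–17:30.
Beatriz ∩ Quinn: 09:45–10:00, 10:30–10:45, 15:00–17:30.
Beatriz ∩ Quinn ∩ Zara: 09:45–10:00, 15:00–17:15.
Restricted to 10:45–15:45: 15:00–15:45.
Windows ≥ 45 min: 15:00–15:45.
Earliest such window starts at 15:00.

15:00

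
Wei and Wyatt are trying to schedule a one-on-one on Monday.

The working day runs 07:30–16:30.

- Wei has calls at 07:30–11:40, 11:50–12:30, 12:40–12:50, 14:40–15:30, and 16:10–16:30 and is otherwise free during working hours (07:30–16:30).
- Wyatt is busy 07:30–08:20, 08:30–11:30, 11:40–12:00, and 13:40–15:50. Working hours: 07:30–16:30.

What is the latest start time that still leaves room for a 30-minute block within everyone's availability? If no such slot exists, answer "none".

Wei free within 07:30–16:30: 11:40–11:50, 12:30–12:40, 12:50–14:40, 15:30–16:10.
Wyatt free within 07:30–16:30: 08:20–08:30, 11:30–11:40, 12:00–13:40, 15:50–16:30.
Wei ∩ Wyatt: 12:30–12:40, 12:50–13:40, 15:50–16:10.
Windows ≥ 30 min: 12:50–13:40.
Latest start in the last window 12:50–13:40 is 13:40 − 30 min = 13:10.

13:10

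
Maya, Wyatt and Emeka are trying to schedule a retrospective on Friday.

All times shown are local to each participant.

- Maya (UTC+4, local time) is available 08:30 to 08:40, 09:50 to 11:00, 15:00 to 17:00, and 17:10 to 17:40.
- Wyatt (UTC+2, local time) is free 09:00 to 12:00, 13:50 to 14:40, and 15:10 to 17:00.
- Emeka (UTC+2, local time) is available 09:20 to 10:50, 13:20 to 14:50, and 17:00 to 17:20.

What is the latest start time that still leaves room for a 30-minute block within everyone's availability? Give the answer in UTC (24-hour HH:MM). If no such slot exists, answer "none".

12:10

Maya → UTC: 04:30–04:40, 05:50–07:00, 11:00–13:00, 13:10–13:40.
Wyatt → UTC: 07:00–10:00, 11:50–12:40, 13:10–15:00.
Emeka → UTC: 07:20–08:50, 11:20–12:50, 15:00–15:20.
Maya ∩ Wyatt: 11:50–12:40, 13:10–13:40.
Maya ∩ Wyatt ∩ Emeka: 11:50–12:40.
Windows ≥ 30 min: 11:50–12:40.
Latest start in the last window 11:50–12:40 is 12:40 − 30 min = 12:10.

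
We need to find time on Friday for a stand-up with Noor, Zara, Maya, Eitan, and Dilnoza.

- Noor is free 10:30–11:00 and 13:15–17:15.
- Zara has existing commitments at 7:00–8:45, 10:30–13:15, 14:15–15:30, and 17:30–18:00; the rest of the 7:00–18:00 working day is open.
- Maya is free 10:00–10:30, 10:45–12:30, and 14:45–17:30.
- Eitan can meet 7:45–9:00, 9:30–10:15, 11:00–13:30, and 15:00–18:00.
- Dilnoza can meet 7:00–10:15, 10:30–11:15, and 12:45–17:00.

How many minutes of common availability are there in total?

90 minutes

Zara free within 07:00–18:00: 08:45–10:30, 13:15–14:15, 15:30–17:30.
Noor ∩ Zara: 13:15–14:15, 15:30–17:15.
Noor ∩ Zara ∩ Maya: 15:30–17:15.
Noor ∩ Zara ∩ Maya ∩ Eitan: 15:30–17:15.
Noor ∩ Zara ∩ Maya ∩ Eitan ∩ Dilnoza: 15:30–17:00.
Total common minutes: 90.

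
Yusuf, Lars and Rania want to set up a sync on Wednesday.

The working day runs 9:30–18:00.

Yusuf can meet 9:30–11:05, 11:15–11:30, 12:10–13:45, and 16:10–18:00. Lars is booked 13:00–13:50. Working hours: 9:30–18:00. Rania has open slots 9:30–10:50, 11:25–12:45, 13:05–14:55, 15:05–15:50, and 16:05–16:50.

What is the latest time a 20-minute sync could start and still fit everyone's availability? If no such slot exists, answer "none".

Lars free within 09:30–18:00: 09:30–13:00, 13:50–18:00.
Yusuf ∩ Lars: 09:30–11:05, 11:15–11:30, 12:10–13:00, 16:10–18:00.
Yusuf ∩ Lars ∩ Rania: 09:30–10:50, 11:25–11:30, 12:10–12:45, 16:10–16:50.
Windows ≥ 20 min: 09:30–10:50, 12:10–12:45, 16:10–16:50.
Latest start in the last window 16:10–16:50 is 16:50 − 20 min = 16:30.

16:30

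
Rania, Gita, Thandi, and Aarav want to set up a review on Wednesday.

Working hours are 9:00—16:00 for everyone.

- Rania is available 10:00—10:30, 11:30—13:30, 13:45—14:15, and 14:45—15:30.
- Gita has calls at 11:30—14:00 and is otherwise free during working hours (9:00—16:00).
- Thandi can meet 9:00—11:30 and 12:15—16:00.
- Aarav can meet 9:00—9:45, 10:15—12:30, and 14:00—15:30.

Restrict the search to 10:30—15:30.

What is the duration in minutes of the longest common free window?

45 minutes

Gita free within 09:00–16:00: 09:00–11:30, 14:00–16:00.
Rania ∩ Gita: 10:00–10:30, 14:00–14:15, 14:45–15:30.
Rania ∩ Gita ∩ Thandi: 10:00–10:30, 14:00–14:15, 14:45–15:30.
Rania ∩ Gita ∩ Thandi ∩ Aarav: 10:15–10:30, 14:00–14:15, 14:45–15:30.
Restricted to 10:30–15:30: 14:00–14:15, 14:45–15:30.
Common window lengths: 15, 45 min; longest is 45.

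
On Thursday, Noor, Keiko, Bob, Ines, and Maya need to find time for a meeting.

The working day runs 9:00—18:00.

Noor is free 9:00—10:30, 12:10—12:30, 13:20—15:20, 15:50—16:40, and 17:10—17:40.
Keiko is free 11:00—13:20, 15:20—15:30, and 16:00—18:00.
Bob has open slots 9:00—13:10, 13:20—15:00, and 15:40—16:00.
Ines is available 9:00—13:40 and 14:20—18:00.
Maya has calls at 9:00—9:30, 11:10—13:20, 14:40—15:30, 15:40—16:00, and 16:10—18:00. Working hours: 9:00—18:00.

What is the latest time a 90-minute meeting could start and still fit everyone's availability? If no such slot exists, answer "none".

Maya free within 09:00–18:00: 09:30–11:10, 13:20–14:40, 15:30–15:40, 16:00–16:10.
Noor ∩ Keiko: 12:10–12:30, 16:00–16:40, 17:10–17:40.
Noor ∩ Keiko ∩ Bob: 12:10–12:30.
Noor ∩ Keiko ∩ Bob ∩ Ines: 12:10–12:30.
Noor ∩ Keiko ∩ Bob ∩ Ines ∩ Maya: (none).
Windows ≥ 90 min: (none).

none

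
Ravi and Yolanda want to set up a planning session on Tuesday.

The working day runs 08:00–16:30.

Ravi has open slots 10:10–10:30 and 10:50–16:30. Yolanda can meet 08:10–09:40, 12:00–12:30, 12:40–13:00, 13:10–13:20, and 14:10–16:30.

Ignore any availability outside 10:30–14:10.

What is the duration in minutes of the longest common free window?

30 minutes

Ravi ∩ Yolanda: 12:00–12:30, 12:40–13:00, 13:10–13:20, 14:10–16:30.
Restricted to 10:30–14:10: 12:00–12:30, 12:40–13:00, 13:10–13:20.
Common window lengths: 30, 20, 10 min; longest is 30.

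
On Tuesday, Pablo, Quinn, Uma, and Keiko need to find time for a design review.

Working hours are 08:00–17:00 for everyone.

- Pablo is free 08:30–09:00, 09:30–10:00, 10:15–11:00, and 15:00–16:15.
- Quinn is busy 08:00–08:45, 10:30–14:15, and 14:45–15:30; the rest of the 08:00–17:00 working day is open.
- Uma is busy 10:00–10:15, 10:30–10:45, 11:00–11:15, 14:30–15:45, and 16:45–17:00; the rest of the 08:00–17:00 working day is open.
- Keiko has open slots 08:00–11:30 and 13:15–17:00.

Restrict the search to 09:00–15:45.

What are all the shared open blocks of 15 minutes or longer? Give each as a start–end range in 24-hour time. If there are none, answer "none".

Quinn free within 08:00–17:00: 08:45–10:30, 14:15–14:45, 15:30–17:00.
Uma free within 08:00–17:00: 08:00–10:00, 10:15–10:30, 10:45–11:00, 11:15–14:30, 15:45–16:45.
Pablo ∩ Quinn: 08:45–09:00, 09:30–10:00, 10:15–10:30, 15:30–16:15.
Pablo ∩ Quinn ∩ Uma: 08:45–09:00, 09:30–10:00, 10:15–10:30, 15:45–16:15.
Pablo ∩ Quinn ∩ Uma ∩ Keiko: 08:45–09:00, 09:30–10:00, 10:15–10:30, 15:45–16:15.
Restricted to 09:00–15:45: 09:30–10:00, 10:15–10:30.
Windows ≥ 15 min: 09:30–10:00, 10:15–10:30.

09:30–10:00, 10:15–10:30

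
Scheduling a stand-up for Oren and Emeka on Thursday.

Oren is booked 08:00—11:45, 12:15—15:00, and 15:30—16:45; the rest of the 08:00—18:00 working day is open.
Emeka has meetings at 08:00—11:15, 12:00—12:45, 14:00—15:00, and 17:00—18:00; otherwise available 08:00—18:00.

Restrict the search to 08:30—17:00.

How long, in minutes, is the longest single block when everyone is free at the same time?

Oren free within 08:00–18:00: 11:45–12:15, 15:00–15:30, 16:45–18:00.
Emeka free within 08:00–18:00: 11:15–12:00, 12:45–14:00, 15:00–17:00.
Oren ∩ Emeka: 11:45–12:00, 15:00–15:30, 16:45–17:00.
Restricted to 08:30–17:00: 11:45–12:00, 15:00–15:30, 16:45–17:00.
Common window lengths: 15, 30, 15 min; longest is 30.

30 minutes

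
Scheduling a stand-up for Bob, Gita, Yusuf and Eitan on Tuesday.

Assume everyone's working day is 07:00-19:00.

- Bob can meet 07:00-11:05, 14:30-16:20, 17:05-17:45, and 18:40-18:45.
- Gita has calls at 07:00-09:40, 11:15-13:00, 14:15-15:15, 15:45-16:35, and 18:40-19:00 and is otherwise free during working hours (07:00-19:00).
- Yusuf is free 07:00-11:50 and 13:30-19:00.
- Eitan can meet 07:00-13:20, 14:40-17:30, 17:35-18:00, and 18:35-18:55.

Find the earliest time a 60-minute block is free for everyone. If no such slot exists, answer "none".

09:40

Gita free within 07:00–19:00: 09:40–11:15, 13:00–14:15, 15:15–15:45, 16:35–18:40.
Bob ∩ Gita: 09:40–11:05, 15:15–15:45, 17:05–17:45.
Bob ∩ Gita ∩ Yusuf: 09:40–11:05, 15:15–15:45, 17:05–17:45.
Bob ∩ Gita ∩ Yusuf ∩ Eitan: 09:40–11:05, 15:15–15:45, 17:05–17:30, 17:35–17:45.
Windows ≥ 60 min: 09:40–11:05.
Earliest such window starts at 09:40.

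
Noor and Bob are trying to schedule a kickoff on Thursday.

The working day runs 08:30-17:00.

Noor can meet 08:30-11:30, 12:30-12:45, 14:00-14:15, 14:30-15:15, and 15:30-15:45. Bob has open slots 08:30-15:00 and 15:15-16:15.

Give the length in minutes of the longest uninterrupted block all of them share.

180 minutes

Noor ∩ Bob: 08:30–11:30, 12:30–12:45, 14:00–14:15, 14:30–15:00, 15:30–15:45.
Common window lengths: 180, 15, 15, 30, 15 min; longest is 180.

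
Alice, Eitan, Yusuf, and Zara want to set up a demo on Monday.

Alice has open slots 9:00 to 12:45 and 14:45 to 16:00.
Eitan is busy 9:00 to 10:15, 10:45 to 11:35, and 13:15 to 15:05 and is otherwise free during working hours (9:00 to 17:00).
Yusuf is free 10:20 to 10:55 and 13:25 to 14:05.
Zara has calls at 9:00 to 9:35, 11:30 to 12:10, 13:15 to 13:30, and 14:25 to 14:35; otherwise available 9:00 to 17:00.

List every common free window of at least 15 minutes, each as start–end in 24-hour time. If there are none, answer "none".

Eitan free within 09:00–17:00: 10:15–10:45, 11:35–13:15, 15:05–17:00.
Zara free within 09:00–17:00: 09:35–11:30, 12:10–13:15, 13:30–14:25, 14:35–17:00.
Alice ∩ Eitan: 10:15–10:45, 11:35–12:45, 15:05–16:00.
Alice ∩ Eitan ∩ Yusuf: 10:20–10:45.
Alice ∩ Eitan ∩ Yusuf ∩ Zara: 10:20–10:45.
Windows ≥ 15 min: 10:20–10:45.

10:20–10:45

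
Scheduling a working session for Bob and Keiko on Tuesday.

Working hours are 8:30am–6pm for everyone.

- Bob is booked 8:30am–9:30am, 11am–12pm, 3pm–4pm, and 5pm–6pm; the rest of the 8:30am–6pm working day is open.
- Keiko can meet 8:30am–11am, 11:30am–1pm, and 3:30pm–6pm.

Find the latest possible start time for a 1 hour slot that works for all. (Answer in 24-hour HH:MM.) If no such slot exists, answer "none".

16:00

Bob free within 08:30–18:00: 09:30–11:00, 12:00–15:00, 16:00–17:00.
Bob ∩ Keiko: 09:30–11:00, 12:00–13:00, 16:00–17:00.
Windows ≥ 60 min: 09:30–11:00, 12:00–13:00, 16:00–17:00.
Latest start in the last window 16:00–17:00 is 17:00 − 60 min = 16:00.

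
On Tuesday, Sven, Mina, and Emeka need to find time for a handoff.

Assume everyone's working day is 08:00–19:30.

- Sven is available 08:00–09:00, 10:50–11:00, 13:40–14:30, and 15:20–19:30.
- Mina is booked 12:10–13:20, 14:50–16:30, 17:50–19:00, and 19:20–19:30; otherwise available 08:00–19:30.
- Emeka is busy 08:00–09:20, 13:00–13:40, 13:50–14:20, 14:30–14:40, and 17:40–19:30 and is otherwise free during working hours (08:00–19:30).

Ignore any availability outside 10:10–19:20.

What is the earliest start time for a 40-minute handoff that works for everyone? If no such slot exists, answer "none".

Mina free within 08:00–19:30: 08:00–12:10, 13:20–14:50, 16:30–17:50, 19:00–19:20.
Emeka free within 08:00–19:30: 09:20–13:00, 13:40–13:50, 14:20–14:30, 14:40–17:40.
Sven ∩ Mina: 08:00–09:00, 10:50–11:00, 13:40–14:30, 16:30–17:50, 19:00–19:20.
Sven ∩ Mina ∩ Emeka: 10:50–11:00, 13:40–13:50, 14:20–14:30, 16:30–17:40.
Restricted to 10:10–19:20: 10:50–11:00, 13:40–13:50, 14:20–14:30, 16:30–17:40.
Windows ≥ 40 min: 16:30–17:40.
Earliest such window starts at 16:30.

16:30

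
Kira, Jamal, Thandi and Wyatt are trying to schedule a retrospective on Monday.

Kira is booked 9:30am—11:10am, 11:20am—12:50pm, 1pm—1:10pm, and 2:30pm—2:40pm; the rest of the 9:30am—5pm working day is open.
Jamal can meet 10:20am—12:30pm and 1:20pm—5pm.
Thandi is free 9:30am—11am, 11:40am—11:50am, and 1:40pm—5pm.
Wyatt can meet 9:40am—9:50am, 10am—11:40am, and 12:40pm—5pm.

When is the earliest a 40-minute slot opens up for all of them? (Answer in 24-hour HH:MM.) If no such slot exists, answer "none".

13:40

Kira free within 09:30–17:00: 11:10–11:20, 12:50–13:00, 13:10–14:30, 14:40–17:00.
Kira ∩ Jamal: 11:10–11:20, 13:20–14:30, 14:40–17:00.
Kira ∩ Jamal ∩ Thandi: 13:40–14:30, 14:40–17:00.
Kira ∩ Jamal ∩ Thandi ∩ Wyatt: 13:40–14:30, 14:40–17:00.
Windows ≥ 40 min: 13:40–14:30, 14:40–17:00.
Earliest such window starts at 13:40.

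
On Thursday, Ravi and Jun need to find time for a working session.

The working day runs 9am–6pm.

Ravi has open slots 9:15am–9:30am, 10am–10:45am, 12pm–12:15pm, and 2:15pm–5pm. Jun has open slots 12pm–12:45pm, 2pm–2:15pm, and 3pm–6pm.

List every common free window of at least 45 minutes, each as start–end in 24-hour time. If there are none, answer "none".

15:00–17:00

Ravi ∩ Jun: 12:00–12:15, 15:00–17:00.
Windows ≥ 45 min: 15:00–17:00.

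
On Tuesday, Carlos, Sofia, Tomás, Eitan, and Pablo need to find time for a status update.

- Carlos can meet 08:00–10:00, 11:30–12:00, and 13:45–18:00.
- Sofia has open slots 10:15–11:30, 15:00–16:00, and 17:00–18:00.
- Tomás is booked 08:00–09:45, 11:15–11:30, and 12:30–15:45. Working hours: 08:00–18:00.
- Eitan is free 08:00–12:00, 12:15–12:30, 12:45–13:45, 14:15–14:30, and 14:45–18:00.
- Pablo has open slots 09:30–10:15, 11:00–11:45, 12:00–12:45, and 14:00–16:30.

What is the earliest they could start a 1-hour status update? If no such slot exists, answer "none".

none

Tomás free within 08:00–18:00: 09:45–11:15, 11:30–12:30, 15:45–18:00.
Carlos ∩ Sofia: 15:00–16:00, 17:00–18:00.
Carlos ∩ Sofia ∩ Tomás: 15:45–16:00, 17:00–18:00.
Carlos ∩ Sofia ∩ Tomás ∩ Eitan: 15:45–16:00, 17:00–18:00.
Carlos ∩ Sofia ∩ Tomás ∩ Eitan ∩ Pablo: 15:45–16:00.
Windows ≥ 60 min: (none).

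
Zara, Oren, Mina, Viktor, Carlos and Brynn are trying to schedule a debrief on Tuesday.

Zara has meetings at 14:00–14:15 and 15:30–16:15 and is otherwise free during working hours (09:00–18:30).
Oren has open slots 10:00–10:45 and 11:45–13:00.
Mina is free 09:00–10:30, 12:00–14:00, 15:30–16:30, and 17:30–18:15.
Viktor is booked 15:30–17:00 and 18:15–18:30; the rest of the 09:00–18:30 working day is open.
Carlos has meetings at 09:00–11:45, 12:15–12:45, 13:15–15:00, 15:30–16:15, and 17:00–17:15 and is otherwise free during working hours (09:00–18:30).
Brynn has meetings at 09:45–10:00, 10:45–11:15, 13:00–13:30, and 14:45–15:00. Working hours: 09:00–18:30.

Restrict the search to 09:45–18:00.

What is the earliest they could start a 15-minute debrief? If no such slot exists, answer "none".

12:00

Zara free within 09:00–18:30: 09:00–14:00, 14:15–15:30, 16:15–18:30.
Viktor free within 09:00–18:30: 09:00–15:30, 17:00–18:15.
Carlos free within 09:00–18:30: 11:45–12:15, 12:45–13:15, 15:00–15:30, 16:15–17:00, 17:15–18:30.
Brynn free within 09:00–18:30: 09:00–09:45, 10:00–10:45, 11:15–13:00, 13:30–14:45, 15:00–18:30.
Zara ∩ Oren: 10:00–10:45, 11:45–13:00.
Zara ∩ Oren ∩ Mina: 10:00–10:30, 12:00–13:00.
Zara ∩ Oren ∩ Mina ∩ Viktor: 10:00–10:30, 12:00–13:00.
Zara ∩ Oren ∩ Mina ∩ Viktor ∩ Carlos: 12:00–12:15, 12:45–13:00.
Zara ∩ Oren ∩ Mina ∩ Viktor ∩ Carlos ∩ Brynn: 12:00–12:15, 12:45–13:00.
Restricted to 09:45–18:00: 12:00–12:15, 12:45–13:00.
Windows ≥ 15 min: 12:00–12:15, 12:45–13:00.
Earliest such window starts at 12:00.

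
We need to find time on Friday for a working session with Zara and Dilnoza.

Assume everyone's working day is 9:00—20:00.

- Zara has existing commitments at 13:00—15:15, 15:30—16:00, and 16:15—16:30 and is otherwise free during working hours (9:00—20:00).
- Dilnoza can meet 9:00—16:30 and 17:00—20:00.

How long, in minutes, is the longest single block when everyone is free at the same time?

Zara free within 09:00–20:00: 09:00–13:00, 15:15–15:30, 16:00–16:15, 16:30–20:00.
Zara ∩ Dilnoza: 09:00–13:00, 15:15–15:30, 16:00–16:15, 17:00–20:00.
Common window lengths: 240, 15, 15, 180 min; longest is 240.

240 minutes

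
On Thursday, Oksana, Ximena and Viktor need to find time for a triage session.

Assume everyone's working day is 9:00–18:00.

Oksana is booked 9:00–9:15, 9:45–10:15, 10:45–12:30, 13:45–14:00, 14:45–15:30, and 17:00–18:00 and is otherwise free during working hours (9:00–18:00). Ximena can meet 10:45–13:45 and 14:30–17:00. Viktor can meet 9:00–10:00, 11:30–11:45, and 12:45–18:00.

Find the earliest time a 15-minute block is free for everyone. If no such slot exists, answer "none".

Oksana free within 09:00–18:00: 09:15–09:45, 10:15–10:45, 12:30–13:45, 14:00–14:45, 15:30–17:00.
Oksana ∩ Ximena: 12:30–13:45, 14:30–14:45, 15:30–17:00.
Oksana ∩ Ximena ∩ Viktor: 12:45–13:45, 14:30–14:45, 15:30–17:00.
Windows ≥ 15 min: 12:45–13:45, 14:30–14:45, 15:30–17:00.
Earliest such window starts at 12:45.

12:45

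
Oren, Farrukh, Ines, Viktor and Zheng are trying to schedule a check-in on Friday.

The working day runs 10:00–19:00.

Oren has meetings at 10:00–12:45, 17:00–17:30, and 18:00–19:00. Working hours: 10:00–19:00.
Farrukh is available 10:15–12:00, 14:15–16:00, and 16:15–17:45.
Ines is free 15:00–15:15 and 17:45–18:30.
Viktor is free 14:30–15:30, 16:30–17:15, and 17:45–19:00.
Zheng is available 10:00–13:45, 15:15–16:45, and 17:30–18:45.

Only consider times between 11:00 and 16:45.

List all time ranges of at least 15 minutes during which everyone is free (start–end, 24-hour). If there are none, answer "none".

Oren free within 10:00–19:00: 12:45–17:00, 17:30–18:00.
Oren ∩ Farrukh: 14:15–16:00, 16:15–17:00, 17:30–17:45.
Oren ∩ Farrukh ∩ Ines: 15:00–15:15.
Oren ∩ Farrukh ∩ Ines ∩ Viktor: 15:00–15:15.
Oren ∩ Farrukh ∩ Ines ∩ Viktor ∩ Zheng: (none).
Restricted to 11:00–16:45: (none).
Windows ≥ 15 min: (none).

none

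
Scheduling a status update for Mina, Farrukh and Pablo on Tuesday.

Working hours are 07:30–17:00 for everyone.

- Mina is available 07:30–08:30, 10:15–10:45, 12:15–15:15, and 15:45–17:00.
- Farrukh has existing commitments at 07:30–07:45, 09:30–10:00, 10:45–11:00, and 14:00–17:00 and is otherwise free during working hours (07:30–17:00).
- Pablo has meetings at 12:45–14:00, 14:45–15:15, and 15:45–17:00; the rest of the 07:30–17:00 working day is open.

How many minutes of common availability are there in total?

Farrukh free within 07:30–17:00: 07:45–09:30, 10:00–10:45, 11:00–14:00.
Pablo free within 07:30–17:00: 07:30–12:45, 14:00–14:45, 15:15–15:45.
Mina ∩ Farrukh: 07:45–08:30, 10:15–10:45, 12:15–14:00.
Mina ∩ Farrukh ∩ Pablo: 07:45–08:30, 10:15–10:45, 12:15–12:45.
Total common minutes: 45 + 30 + 30 = 105.

105 minutes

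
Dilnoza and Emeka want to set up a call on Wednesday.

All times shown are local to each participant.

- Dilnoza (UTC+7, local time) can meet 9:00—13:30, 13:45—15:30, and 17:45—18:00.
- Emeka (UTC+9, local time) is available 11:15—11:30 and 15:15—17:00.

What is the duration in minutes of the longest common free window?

Dilnoza → UTC: 02:00–06:30, 06:45–08:30, 10:45–11:00.
Emeka → UTC: 02:15–02:30, 06:15–08:00.
Dilnoza ∩ Emeka: 02:15–02:30, 06:15–06:30, 06:45–08:00.
Common window lengths: 15, 15, 75 min; longest is 75.

75 minutes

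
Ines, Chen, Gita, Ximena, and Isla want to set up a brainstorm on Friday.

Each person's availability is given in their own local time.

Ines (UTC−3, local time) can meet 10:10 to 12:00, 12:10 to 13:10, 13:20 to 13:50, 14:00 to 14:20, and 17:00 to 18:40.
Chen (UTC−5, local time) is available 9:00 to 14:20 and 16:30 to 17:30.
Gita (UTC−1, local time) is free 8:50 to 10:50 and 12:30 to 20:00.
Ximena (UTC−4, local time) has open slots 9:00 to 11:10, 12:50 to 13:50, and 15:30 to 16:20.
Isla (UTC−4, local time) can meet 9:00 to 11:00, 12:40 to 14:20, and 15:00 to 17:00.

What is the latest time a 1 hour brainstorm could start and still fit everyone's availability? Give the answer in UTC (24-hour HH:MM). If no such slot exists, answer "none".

14:00

Ines → UTC: 13:10–15:00, 15:10–16:10, 16:20–16:50, 17:00–17:20, 20:00–21:40.
Chen → UTC: 14:00–19:20, 21:30–22:30.
Gita → UTC: 09:50–11:50, 13:30–21:00.
Ximena → UTC: 13:00–15:10, 16:50–17:50, 19:30–20:20.
Isla → UTC: 13:00–15:00, 16:40–18:20, 19:00–21:00.
Ines ∩ Chen: 14:00–15:00, 15:10–16:10, 16:20–16:50, 17:00–17:20, 21:30–21:40.
Ines ∩ Chen ∩ Gita: 14:00–15:00, 15:10–16:10, 16:20–16:50, 17:00–17:20.
Ines ∩ Chen ∩ Gita ∩ Ximena: 14:00–15:00, 17:00–17:20.
Ines ∩ Chen ∩ Gita ∩ Ximena ∩ Isla: 14:00–15:00, 17:00–17:20.
Windows ≥ 60 min: 14:00–15:00.
Latest start in the last window 14:00–15:00 is 15:00 − 60 min = 14:00.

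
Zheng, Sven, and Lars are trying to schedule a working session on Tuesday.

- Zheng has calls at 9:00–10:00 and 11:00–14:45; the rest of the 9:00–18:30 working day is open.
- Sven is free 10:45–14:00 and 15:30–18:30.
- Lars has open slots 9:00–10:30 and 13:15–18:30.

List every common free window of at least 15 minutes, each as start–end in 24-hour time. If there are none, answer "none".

Zheng free within 09:00–18:30: 10:00–11:00, 14:45–18:30.
Zheng ∩ Sven: 10:45–11:00, 15:30–18:30.
Zheng ∩ Sven ∩ Lars: 15:30–18:30.
Windows ≥ 15 min: 15:30–18:30.

15:30–18:30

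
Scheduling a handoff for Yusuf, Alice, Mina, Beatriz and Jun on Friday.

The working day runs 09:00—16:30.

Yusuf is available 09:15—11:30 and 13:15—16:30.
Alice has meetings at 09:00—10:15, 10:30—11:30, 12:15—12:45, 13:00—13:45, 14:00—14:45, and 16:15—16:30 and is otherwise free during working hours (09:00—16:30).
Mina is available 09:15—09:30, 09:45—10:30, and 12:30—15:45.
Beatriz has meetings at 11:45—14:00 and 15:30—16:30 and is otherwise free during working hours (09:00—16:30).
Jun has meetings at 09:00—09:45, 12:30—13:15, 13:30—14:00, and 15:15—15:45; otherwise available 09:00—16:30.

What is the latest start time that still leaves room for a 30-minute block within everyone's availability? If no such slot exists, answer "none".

Alice free within 09:00–16:30: 10:15–10:30, 11:30–12:15, 12:45–13:00, 13:45–14:00, 14:45–16:15.
Beatriz free within 09:00–16:30: 09:00–11:45, 14:00–15:30.
Jun free within 09:00–16:30: 09:45–12:30, 13:15–13:30, 14:00–15:15, 15:45–16:30.
Yusuf ∩ Alice: 10:15–10:30, 13:45–14:00, 14:45–16:15.
Yusuf ∩ Alice ∩ Mina: 10:15–10:30, 13:45–14:00, 14:45–15:45.
Yusuf ∩ Alice ∩ Mina ∩ Beatriz: 10:15–10:30, 14:45–15:30.
Yusuf ∩ Alice ∩ Mina ∩ Beatriz ∩ Jun: 10:15–10:30, 14:45–15:15.
Windows ≥ 30 min: 14:45–15:15.
Latest start in the last window 14:45–15:15 is 15:15 − 30 min = 14:45.

14:45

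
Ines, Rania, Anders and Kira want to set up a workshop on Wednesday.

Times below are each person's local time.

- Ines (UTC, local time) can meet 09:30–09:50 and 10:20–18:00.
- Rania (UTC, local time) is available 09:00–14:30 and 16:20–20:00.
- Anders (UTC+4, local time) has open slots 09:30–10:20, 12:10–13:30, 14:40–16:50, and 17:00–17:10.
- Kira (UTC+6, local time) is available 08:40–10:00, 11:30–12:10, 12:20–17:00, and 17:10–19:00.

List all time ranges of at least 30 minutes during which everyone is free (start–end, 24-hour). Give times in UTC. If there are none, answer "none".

Ines → UTC: 09:30–09:50, 10:20–18:00.
Rania → UTC: 09:00–14:30, 16:20–20:00.
Anders → UTC: 05:30–06:20, 08:10–09:30, 10:40–12:50, 13:00–13:10.
Kira → UTC: 02:40–04:00, 05:30–06:10, 06:20–11:00, 11:10–13:00.
Ines ∩ Rania: 09:30–09:50, 10:20–14:30, 16:20–18:00.
Ines ∩ Rania ∩ Anders: 10:40–12:50, 13:00–13:10.
Ines ∩ Rania ∩ Anders ∩ Kira: 10:40–11:00, 11:10–12:50.
Windows ≥ 30 min: 11:10–12:50.

11:10–12:50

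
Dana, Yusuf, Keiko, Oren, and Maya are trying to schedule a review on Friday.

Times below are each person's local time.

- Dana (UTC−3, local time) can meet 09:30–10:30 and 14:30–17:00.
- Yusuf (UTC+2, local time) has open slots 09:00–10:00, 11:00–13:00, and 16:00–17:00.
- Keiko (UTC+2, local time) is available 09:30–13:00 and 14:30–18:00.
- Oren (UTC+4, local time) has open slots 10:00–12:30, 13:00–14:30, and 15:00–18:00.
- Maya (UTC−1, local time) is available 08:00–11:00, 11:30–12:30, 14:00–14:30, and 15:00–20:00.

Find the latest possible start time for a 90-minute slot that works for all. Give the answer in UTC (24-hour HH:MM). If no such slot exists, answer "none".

Dana → UTC: 12:30–13:30, 17:30–20:00.
Yusuf → UTC: 07:00–08:00, 09:00–11:00, 14:00–15:00.
Keiko → UTC: 07:30–11:00, 12:30–16:00.
Oren → UTC: 06:00–08:30, 09:00–10:30, 11:00–14:00.
Maya → UTC: 09:00–12:00, 12:30–13:30, 15:00–15:30, 16:00–21:00.
Dana ∩ Yusuf: (none).
Dana ∩ Yusuf ∩ Keiko: (none).
Dana ∩ Yusuf ∩ Keiko ∩ Oren: (none).
Dana ∩ Yusuf ∩ Keiko ∩ Oren ∩ Maya: (none).
Windows ≥ 90 min: (none).

none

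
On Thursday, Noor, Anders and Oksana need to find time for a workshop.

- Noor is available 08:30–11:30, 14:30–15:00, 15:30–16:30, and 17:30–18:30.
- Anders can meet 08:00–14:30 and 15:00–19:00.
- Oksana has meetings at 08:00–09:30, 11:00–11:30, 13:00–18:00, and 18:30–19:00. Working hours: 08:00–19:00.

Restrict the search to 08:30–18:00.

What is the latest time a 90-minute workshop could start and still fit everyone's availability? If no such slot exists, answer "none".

09:30

Oksana free within 08:00–19:00: 09:30–11:00, 11:30–13:00, 18:00–18:30.
Noor ∩ Anders: 08:30–11:30, 15:30–16:30, 17:30–18:30.
Noor ∩ Anders ∩ Oksana: 09:30–11:00, 18:00–18:30.
Restricted to 08:30–18:00: 09:30–11:00.
Windows ≥ 90 min: 09:30–11:00.
Latest start in the last window 09:30–11:00 is 11:00 − 90 min = 09:30.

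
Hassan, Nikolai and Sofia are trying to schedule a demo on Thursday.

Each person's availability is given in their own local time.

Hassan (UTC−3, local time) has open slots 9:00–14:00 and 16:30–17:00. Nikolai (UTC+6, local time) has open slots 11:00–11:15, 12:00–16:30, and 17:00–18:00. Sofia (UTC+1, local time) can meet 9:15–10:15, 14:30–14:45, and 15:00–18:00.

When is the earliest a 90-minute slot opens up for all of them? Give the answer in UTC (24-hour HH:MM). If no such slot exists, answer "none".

Hassan → UTC: 12:00–17:00, 19:30–20:00.
Nikolai → UTC: 05:00–05:15, 06:00–10:30, 11:00–12:00.
Sofia → UTC: 08:15–09:15, 13:30–13:45, 14:00–17:00.
Hassan ∩ Nikolai: (none).
Hassan ∩ Nikolai ∩ Sofia: (none).
Windows ≥ 90 min: (none).

none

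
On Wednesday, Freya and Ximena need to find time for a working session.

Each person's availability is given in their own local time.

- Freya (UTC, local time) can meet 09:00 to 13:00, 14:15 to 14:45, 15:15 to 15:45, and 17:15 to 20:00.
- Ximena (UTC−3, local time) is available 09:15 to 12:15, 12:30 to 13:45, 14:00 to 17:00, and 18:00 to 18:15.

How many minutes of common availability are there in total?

Freya → UTC: 09:00–13:00, 14:15–14:45, 15:15–15:45, 17:15–20:00.
Ximena → UTC: 12:15–15:15, 15:30–16:45, 17:00–20:00, 21:00–21:15.
Freya ∩ Ximena: 12:15–13:00, 14:15–14:45, 15:30–15:45, 17:15–20:00.
Total common minutes: 45 + 30 + 15 + 165 = 255.

255 minutes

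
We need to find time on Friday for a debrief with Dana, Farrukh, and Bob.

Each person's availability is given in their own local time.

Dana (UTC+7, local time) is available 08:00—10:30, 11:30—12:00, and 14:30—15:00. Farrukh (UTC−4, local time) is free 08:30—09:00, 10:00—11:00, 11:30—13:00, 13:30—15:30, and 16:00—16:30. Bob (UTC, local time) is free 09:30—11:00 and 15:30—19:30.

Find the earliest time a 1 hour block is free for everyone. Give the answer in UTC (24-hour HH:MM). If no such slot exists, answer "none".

none

Dana → UTC: 01:00–03:30, 04:30–05:00, 07:30–08:00.
Farrukh → UTC: 12:30–13:00, 14:00–15:00, 15:30–17:00, 17:30–19:30, 20:00–20:30.
Bob → UTC: 09:30–11:00, 15:30–19:30.
Dana ∩ Farrukh: (none).
Dana ∩ Farrukh ∩ Bob: (none).
Windows ≥ 60 min: (none).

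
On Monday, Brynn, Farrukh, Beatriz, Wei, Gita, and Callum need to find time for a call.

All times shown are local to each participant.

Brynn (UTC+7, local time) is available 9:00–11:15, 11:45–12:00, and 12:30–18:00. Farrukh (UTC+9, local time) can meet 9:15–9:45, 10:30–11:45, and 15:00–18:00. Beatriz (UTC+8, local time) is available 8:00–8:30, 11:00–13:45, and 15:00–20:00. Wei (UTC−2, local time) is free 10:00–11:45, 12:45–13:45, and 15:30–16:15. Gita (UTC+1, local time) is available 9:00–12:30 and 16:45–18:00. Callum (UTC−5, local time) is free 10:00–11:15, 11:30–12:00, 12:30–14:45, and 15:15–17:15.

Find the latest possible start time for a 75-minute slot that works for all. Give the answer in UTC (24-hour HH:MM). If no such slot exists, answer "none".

Brynn → UTC: 02:00–04:15, 04:45–05:00, 05:30–11:00.
Farrukh → UTC: 00:15–00:45, 01:30–02:45, 06:00–09:00.
Beatriz → UTC: 00:00–00:30, 03:00–05:45, 07:00–12:00.
Wei → UTC: 12:00–13:45, 14:45–15:45, 17:30–18:15.
Gita → UTC: 08:00–11:30, 15:45–17:00.
Callum → UTC: 15:00–16:15, 16:30–17:00, 17:30–19:45, 20:15–22:15.
Brynn ∩ Farrukh: 02:00–02:45, 06:00–09:00.
Brynn ∩ Farrukh ∩ Beatriz: 07:00–09:00.
Brynn ∩ Farrukh ∩ Beatriz ∩ Wei: (none).
Brynn ∩ Farrukh ∩ Beatriz ∩ Wei ∩ Gita: (none).
Brynn ∩ Farrukh ∩ Beatriz ∩ Wei ∩ Gita ∩ Callum: (none).
Windows ≥ 75 min: (none).

none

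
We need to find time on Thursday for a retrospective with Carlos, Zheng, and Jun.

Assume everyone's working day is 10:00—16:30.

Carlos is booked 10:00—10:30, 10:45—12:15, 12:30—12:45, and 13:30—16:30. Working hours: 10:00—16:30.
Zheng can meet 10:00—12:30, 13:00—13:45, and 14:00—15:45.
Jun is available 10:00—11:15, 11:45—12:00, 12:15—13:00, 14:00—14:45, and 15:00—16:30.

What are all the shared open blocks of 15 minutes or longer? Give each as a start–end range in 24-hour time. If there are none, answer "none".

Carlos free within 10:00–16:30: 10:30–10:45, 12:15–12:30, 12:45–13:30.
Carlos ∩ Zheng: 10:30–10:45, 12:15–12:30, 13:00–13:30.
Carlos ∩ Zheng ∩ Jun: 10:30–10:45, 12:15–12:30.
Windows ≥ 15 min: 10:30–10:45, 12:15–12:30.

10:30–10:45, 12:15–12:30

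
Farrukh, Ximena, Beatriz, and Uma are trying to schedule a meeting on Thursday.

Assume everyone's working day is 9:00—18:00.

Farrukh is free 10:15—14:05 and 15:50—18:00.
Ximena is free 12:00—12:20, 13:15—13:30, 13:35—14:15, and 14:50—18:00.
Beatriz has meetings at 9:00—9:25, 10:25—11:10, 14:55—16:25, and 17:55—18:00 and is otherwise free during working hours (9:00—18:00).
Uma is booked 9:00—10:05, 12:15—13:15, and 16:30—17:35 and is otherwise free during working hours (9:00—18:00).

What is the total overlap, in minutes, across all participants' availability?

Beatriz free within 09:00–18:00: 09:25–10:25, 11:10–14:55, 16:25–17:55.
Uma free within 09:00–18:00: 10:05–12:15, 13:15–16:30, 17:35–18:00.
Farrukh ∩ Ximena: 12:00–12:20, 13:15–13:30, 13:35–14:05, 15:50–18:00.
Farrukh ∩ Ximena ∩ Beatriz: 12:00–12:20, 13:15–13:30, 13:35–14:05, 16:25–17:55.
Farrukh ∩ Ximena ∩ Beatriz ∩ Uma: 12:00–12:15, 13:15–13:30, 13:35–14:05, 16:25–16:30, 17:35–17:55.
Total common minutes: 15 + 15 + 30 + 5 + 20 = 85.

85 minutes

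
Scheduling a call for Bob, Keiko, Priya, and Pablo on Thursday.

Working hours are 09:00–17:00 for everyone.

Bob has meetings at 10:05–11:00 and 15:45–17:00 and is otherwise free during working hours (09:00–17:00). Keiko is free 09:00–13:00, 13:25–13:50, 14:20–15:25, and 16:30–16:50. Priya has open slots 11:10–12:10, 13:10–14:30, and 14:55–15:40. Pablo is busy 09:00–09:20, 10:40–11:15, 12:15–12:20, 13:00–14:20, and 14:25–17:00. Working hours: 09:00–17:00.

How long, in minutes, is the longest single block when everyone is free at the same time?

55 minutes

Bob free within 09:00–17:00: 09:00–10:05, 11:00–15:45.
Pablo free within 09:00–17:00: 09:20–10:40, 11:15–12:15, 12:20–13:00, 14:20–14:25.
Bob ∩ Keiko: 09:00–10:05, 11:00–13:00, 13:25–13:50, 14:20–15:25.
Bob ∩ Keiko ∩ Priya: 11:10–12:10, 13:25–13:50, 14:20–14:30, 14:55–15:25.
Bob ∩ Keiko ∩ Priya ∩ Pablo: 11:15–12:10, 14:20–14:25.
Common window lengths: 55, 5 min; longest is 55.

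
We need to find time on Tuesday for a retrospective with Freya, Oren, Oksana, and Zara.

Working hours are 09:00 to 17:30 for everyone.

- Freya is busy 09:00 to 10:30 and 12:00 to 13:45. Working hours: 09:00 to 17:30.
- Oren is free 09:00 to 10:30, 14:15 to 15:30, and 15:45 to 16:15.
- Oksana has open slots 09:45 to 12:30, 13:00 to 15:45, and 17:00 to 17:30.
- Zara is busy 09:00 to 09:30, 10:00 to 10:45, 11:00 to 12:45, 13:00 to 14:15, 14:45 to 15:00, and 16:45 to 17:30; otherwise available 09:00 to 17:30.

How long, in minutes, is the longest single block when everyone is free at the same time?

Freya free within 09:00–17:30: 10:30–12:00, 13:45–17:30.
Zara free within 09:00–17:30: 09:30–10:00, 10:45–11:00, 12:45–13:00, 14:15–14:45, 15:00–16:45.
Freya ∩ Oren: 14:15–15:30, 15:45–16:15.
Freya ∩ Oren ∩ Oksana: 14:15–15:30.
Freya ∩ Oren ∩ Oksana ∩ Zara: 14:15–14:45, 15:00–15:30.
Common window lengths: 30, 30 min; longest is 30.

30 minutes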